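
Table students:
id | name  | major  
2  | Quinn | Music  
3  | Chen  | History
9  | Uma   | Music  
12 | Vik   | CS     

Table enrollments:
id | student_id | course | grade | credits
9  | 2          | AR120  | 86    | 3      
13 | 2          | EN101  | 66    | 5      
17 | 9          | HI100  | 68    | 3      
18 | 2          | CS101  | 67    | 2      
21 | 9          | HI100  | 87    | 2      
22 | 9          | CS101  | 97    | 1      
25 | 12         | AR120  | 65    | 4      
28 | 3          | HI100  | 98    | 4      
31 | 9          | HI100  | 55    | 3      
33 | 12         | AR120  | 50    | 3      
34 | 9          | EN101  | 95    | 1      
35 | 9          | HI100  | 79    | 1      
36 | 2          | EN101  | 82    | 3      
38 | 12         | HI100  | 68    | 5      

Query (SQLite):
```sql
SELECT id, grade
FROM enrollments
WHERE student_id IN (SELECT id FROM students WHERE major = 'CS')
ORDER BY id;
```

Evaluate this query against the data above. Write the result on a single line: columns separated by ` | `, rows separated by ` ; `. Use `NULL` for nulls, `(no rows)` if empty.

Inner query: students.id where major = 'CS'.
Outer: keep enrollments rows whose student_id is in that set.
Inner query → {12}

25 | 65 ; 33 | 50 ; 38 | 68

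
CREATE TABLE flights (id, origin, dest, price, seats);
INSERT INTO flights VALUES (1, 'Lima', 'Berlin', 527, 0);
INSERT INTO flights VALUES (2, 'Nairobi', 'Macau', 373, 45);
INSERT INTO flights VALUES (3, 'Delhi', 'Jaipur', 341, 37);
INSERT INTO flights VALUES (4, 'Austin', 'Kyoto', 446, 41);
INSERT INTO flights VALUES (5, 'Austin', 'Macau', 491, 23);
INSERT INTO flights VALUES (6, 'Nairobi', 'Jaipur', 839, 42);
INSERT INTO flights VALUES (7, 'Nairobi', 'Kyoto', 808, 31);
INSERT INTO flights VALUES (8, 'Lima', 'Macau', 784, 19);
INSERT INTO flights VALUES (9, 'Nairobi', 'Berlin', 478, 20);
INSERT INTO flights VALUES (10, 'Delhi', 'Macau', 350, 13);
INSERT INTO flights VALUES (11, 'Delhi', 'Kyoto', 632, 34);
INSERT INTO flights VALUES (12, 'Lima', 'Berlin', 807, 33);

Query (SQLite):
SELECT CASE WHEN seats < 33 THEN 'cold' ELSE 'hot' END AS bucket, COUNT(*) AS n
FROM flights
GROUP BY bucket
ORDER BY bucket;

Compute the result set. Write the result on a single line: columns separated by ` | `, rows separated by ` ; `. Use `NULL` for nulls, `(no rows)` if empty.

cold | 6 ; hot | 6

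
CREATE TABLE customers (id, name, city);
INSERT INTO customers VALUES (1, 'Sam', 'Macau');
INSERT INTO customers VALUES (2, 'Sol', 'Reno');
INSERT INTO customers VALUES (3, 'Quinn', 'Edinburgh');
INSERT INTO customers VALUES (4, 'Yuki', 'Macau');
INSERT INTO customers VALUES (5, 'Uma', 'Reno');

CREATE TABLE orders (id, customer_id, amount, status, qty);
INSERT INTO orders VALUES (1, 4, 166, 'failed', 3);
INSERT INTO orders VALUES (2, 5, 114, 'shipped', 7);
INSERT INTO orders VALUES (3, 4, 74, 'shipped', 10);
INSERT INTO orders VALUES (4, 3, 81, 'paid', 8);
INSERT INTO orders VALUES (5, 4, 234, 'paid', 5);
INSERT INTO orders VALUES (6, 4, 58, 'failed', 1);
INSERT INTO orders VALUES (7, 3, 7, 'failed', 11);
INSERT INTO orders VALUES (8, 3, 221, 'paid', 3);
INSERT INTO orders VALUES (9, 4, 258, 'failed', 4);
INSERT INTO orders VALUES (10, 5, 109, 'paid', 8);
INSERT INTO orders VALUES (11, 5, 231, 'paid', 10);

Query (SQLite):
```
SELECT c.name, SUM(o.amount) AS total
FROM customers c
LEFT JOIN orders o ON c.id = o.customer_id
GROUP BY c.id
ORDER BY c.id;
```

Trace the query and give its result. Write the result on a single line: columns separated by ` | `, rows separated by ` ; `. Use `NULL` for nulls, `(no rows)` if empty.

LEFT JOIN keeps every customers row; unmatched ones get NULL for orders columns.
Group by customers.id and compute SUM(o.amount). SUM over an all-NULL group is NULL.
  1: ids {—} → SUM(o.amount)=NULL
  2: ids {—} → SUM(o.amount)=NULL
  3: ids {4, 7, 8} → SUM(o.amount)=309
  4: ids {1, 3, 5, 6, 9} → SUM(o.amount)=790
  5: ids {2, 10, 11} → SUM(o.amount)=454

Sam | NULL ; Sol | NULL ; Quinn | 309 ; Yuki | 790 ; Uma | 454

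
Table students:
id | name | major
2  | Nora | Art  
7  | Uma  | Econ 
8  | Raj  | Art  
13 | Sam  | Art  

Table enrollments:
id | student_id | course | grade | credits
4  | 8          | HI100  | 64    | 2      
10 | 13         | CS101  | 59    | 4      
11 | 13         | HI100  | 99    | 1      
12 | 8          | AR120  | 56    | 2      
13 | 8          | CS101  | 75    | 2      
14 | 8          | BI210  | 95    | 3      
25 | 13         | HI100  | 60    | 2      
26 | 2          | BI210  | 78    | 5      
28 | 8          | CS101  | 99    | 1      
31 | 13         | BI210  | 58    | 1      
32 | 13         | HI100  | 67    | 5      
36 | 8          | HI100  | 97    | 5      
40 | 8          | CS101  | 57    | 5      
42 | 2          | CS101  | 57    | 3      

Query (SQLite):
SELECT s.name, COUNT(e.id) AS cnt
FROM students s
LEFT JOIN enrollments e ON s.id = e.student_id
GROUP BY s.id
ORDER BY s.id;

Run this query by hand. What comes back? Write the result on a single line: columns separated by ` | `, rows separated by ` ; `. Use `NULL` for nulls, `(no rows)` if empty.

Nora | 2 ; Uma | 0 ; Raj | 7 ; Sam | 5

LEFT JOIN keeps every students row; unmatched ones get NULL for enrollments columns.
Group by students.id and compute COUNT(e.id). COUNT(col) of an all-NULL group is 0.
  2: ids {26, 42} → COUNT(e.id)=2
  7: ids {—} → COUNT(e.id)=0
  8: ids {4, 12, 13, 14, 28, 36, 40} → COUNT(e.id)=7
  13: ids {10, 11, 25, 31, 32} → COUNT(e.id)=5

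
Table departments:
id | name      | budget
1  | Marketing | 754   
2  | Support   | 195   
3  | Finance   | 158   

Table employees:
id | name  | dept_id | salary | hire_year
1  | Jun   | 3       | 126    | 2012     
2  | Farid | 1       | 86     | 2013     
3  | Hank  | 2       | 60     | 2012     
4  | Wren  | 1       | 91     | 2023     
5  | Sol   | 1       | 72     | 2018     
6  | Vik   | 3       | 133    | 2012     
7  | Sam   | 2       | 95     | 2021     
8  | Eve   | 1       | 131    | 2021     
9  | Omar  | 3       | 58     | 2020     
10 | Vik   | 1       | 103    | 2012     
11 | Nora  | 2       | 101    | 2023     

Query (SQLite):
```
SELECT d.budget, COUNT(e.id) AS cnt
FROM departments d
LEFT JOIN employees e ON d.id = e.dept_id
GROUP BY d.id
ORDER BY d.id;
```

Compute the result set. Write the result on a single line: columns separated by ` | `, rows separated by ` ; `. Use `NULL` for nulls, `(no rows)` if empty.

754 | 5 ; 195 | 3 ; 158 | 3

LEFT JOIN keeps every departments row; unmatched ones get NULL for employees columns.
Group by departments.id and compute COUNT(e.id). COUNT(col) of an all-NULL group is 0.
  1: ids {2, 4, 5, 8, 10} → COUNT(e.id)=5
  2: ids {3, 7, 11} → COUNT(e.id)=3
  3: ids {1, 6, 9} → COUNT(e.id)=3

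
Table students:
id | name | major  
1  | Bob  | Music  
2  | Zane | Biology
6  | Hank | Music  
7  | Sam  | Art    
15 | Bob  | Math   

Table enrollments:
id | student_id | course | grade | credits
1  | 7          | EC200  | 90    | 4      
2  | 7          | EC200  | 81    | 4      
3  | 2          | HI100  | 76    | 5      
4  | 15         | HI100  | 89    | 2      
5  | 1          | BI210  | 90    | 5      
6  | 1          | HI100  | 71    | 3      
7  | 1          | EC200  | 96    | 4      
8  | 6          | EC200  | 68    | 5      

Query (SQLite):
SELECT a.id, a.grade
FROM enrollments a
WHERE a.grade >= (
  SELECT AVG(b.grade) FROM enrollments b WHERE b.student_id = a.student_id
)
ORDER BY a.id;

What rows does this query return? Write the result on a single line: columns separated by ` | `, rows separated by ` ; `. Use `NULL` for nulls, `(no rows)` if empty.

1 | 90 ; 3 | 76 ; 4 | 89 ; 5 | 90 ; 7 | 96 ; 8 | 68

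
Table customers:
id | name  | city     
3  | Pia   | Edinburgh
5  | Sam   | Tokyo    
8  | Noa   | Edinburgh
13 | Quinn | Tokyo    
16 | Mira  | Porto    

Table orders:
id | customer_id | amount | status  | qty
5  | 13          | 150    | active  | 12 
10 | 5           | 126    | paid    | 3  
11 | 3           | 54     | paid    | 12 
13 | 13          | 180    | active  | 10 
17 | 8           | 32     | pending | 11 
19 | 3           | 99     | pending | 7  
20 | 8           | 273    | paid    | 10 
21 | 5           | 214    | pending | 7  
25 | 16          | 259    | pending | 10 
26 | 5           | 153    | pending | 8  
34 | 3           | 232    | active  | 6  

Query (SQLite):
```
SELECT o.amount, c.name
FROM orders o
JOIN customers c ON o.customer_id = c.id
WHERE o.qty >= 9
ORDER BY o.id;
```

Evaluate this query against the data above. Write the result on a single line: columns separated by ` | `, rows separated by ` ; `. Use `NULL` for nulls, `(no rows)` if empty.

150 | Quinn ; 54 | Pia ; 180 | Quinn ; 32 | Noa ; 273 | Noa ; 259 | Mira

Each orders row matches the customers row where customer_id = customers.id.
Then keep rows with o.qty >= 9.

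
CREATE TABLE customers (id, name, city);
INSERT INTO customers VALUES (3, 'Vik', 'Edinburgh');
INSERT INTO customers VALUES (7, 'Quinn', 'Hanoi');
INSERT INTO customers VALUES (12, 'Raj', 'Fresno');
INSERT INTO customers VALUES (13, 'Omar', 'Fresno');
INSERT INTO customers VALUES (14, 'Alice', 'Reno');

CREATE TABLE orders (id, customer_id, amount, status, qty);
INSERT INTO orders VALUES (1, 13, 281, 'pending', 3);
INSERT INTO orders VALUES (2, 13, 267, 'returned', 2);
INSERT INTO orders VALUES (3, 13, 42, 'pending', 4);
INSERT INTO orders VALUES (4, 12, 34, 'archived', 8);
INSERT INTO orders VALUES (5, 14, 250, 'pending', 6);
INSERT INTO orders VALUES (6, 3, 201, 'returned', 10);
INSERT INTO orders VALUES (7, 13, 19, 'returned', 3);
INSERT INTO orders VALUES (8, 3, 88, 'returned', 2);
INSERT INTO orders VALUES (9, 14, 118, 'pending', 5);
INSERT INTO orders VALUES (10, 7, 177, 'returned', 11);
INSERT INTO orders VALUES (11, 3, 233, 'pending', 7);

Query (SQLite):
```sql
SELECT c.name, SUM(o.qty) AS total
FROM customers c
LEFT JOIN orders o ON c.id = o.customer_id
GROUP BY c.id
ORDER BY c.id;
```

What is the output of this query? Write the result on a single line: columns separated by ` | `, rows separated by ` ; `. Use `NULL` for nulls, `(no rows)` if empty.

LEFT JOIN keeps every customers row; unmatched ones get NULL for orders columns.
Group by customers.id and compute SUM(o.qty). SUM over an all-NULL group is NULL.
  3: ids {6, 8, 11} → SUM(o.qty)=19
  7: ids {10} → SUM(o.qty)=11
  12: ids {4} → SUM(o.qty)=8
  13: ids {1, 2, 3, 7} → SUM(o.qty)=12
  14: ids {5, 9} → SUM(o.qty)=11

Vik | 19 ; Quinn | 11 ; Raj | 8 ; Omar | 12 ; Alice | 11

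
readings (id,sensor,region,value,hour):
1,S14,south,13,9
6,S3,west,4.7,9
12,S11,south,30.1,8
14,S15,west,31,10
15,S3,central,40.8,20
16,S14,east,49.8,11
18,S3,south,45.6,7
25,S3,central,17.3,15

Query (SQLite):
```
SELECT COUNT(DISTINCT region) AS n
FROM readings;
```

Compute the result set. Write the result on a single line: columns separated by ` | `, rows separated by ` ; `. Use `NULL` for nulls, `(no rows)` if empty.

4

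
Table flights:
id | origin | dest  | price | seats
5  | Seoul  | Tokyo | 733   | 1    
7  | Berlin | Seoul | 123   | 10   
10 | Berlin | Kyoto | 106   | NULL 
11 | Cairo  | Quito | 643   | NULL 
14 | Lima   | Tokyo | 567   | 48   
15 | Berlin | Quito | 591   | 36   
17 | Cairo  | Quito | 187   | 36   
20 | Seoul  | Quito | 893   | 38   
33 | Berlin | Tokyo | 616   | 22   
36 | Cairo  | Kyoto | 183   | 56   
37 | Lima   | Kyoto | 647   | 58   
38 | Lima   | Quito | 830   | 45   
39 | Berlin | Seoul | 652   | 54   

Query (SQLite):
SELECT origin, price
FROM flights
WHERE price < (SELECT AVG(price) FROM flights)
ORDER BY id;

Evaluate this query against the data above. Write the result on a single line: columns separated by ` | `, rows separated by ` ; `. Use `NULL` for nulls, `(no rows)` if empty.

Berlin | 123 ; Berlin | 106 ; Cairo | 187 ; Cairo | 183

Scalar subquery: AVG(price) over all flights rows = 520.846154 (≈; comparison uses full precision).
Keep rows where price < that value.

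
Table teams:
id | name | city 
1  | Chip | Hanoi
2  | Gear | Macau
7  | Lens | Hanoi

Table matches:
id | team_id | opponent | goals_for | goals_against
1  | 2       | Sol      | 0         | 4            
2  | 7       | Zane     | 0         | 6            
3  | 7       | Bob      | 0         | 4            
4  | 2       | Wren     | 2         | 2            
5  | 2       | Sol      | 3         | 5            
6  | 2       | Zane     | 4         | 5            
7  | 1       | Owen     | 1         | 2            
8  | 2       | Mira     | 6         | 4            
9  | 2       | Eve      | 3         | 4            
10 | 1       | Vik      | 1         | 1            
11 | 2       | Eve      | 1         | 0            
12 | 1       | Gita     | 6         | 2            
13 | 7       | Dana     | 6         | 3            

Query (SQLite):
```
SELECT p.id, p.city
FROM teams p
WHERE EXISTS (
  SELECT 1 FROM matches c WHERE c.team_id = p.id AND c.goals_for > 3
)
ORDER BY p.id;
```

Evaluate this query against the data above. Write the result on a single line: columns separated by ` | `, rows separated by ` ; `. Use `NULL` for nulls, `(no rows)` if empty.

1 | Hanoi ; 2 | Macau ; 7 | Hanoi

For each teams row, check whether any matches with matching team_id has goals_for > 3.
Keep rows where that is true.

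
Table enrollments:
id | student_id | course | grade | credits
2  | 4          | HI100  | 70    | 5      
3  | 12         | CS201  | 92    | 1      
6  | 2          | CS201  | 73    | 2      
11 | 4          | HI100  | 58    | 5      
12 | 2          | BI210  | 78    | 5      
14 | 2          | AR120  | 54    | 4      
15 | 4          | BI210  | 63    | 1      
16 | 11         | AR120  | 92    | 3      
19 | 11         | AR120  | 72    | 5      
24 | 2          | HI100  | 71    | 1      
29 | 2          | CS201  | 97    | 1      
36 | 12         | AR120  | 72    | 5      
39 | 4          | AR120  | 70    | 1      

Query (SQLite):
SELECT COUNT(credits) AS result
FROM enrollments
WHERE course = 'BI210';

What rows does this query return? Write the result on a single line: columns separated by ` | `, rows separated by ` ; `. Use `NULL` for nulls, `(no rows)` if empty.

Rows where course='BI210' → credits values: [5, 1].
COUNT(credits) counts non-NULL values → 2.

2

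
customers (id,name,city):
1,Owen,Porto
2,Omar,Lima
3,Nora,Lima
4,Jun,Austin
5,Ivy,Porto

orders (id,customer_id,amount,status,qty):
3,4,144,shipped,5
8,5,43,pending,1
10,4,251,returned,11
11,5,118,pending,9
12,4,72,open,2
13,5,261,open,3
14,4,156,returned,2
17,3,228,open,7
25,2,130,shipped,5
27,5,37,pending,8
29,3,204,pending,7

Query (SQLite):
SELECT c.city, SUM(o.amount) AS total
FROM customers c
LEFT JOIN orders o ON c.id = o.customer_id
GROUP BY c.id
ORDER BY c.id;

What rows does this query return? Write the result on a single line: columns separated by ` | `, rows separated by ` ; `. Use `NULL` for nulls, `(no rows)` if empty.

Porto | NULL ; Lima | 130 ; Lima | 432 ; Austin | 623 ; Porto | 459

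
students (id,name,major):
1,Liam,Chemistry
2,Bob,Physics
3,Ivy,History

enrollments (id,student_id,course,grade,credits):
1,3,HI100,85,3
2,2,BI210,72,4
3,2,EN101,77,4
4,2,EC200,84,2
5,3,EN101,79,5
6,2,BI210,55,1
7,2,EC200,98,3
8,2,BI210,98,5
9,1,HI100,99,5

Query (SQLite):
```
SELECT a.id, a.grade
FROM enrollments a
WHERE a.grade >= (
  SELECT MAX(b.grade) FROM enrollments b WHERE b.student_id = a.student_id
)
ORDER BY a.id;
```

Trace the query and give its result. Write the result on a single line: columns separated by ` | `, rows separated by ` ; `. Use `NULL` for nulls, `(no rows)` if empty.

For each enrollments row a, compute MAX(grade) over rows sharing a.student_id.
Keep row a if a.grade >= that per-group MAX.
  student_id=1: MAX(grade) = 99
  student_id=2: MAX(grade) = 98
  student_id=3: MAX(grade) = 85

1 | 85 ; 7 | 98 ; 8 | 98 ; 9 | 99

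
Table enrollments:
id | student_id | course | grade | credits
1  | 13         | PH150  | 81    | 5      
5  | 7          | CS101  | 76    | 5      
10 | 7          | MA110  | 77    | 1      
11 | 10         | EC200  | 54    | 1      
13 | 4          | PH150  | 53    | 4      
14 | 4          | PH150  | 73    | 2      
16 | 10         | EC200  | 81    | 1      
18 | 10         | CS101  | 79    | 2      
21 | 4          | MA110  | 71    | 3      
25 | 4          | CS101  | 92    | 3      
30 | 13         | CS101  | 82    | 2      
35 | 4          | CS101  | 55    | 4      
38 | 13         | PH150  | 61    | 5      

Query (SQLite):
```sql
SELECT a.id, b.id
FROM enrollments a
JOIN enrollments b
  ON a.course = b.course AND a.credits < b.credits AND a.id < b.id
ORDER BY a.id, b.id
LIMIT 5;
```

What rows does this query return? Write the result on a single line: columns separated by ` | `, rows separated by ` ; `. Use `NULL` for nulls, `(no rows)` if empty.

10 | 21 ; 13 | 38 ; 14 | 38 ; 18 | 25 ; 18 | 35

Pairs (a,b) with same course, a.credits < b.credits, a.id < b.id.
course groups: CS101:{5,18,25,30,35} EC200:{11,16} MA110:{10,21} PH150:{1,13,14,38}
Ordered by (a.id, b.id); first 5.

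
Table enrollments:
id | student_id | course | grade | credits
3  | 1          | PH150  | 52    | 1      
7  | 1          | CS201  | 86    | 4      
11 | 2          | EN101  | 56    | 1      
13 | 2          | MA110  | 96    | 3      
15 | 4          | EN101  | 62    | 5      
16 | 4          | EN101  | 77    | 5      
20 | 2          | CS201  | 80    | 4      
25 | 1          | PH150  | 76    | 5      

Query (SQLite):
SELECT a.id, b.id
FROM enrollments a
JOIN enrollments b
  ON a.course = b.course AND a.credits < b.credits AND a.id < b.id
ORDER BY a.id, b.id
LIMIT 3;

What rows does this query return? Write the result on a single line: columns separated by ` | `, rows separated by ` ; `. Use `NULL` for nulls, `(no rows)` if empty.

Pairs (a,b) with same course, a.credits < b.credits, a.id < b.id.
course groups: CS201:{7,20} EN101:{11,15,16} MA110:{13} PH150:{3,25}
Ordered by (a.id, b.id); first 3.

3 | 25 ; 11 | 15 ; 11 | 16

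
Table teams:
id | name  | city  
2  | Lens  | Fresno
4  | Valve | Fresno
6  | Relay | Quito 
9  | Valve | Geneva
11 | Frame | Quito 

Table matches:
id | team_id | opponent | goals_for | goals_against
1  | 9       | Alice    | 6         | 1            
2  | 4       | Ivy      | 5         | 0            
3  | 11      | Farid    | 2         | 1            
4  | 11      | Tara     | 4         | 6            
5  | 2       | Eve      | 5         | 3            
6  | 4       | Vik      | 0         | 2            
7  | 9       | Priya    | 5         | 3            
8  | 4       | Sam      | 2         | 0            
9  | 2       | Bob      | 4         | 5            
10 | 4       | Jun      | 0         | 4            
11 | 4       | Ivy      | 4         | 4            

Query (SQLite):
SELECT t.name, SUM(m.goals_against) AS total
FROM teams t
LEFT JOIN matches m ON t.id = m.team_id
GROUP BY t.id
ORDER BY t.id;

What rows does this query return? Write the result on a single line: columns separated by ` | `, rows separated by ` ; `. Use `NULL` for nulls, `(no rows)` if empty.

Lens | 8 ; Valve | 10 ; Relay | NULL ; Valve | 4 ; Frame | 7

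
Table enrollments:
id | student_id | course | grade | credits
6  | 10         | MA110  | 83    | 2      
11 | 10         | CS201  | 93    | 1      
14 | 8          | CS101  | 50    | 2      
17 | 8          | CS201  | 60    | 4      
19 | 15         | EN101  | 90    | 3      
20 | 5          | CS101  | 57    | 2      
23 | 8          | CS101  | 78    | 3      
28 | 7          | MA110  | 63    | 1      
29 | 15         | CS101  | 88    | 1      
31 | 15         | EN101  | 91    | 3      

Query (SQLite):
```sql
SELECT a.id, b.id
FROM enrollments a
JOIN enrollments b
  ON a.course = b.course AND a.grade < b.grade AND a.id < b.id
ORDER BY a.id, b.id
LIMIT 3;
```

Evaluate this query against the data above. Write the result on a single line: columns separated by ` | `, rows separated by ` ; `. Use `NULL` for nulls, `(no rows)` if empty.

14 | 20 ; 14 | 23 ; 14 | 29

Pairs (a,b) with same course, a.grade < b.grade, a.id < b.id.
course groups: CS101:{14,20,23,29} CS201:{11,17} EN101:{19,31} MA110:{6,28}
Ordered by (a.id, b.id); first 3.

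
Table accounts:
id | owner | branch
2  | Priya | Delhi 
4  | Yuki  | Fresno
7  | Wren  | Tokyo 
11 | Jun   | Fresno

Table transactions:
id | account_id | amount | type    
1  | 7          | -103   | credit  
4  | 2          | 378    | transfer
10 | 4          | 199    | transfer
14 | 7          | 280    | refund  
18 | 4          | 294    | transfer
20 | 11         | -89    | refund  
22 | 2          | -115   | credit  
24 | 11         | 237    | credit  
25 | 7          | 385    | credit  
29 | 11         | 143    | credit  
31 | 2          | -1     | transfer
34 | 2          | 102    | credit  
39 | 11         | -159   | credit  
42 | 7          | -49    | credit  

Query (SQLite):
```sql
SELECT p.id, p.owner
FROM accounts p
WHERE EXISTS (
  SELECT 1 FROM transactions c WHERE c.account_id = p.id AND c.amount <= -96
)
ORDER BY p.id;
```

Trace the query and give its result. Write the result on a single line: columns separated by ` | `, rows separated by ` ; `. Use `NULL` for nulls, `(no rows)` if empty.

2 | Priya ; 7 | Wren ; 11 | Jun

For each accounts row, check whether any transactions with matching account_id has amount <= -96.
Keep rows where that is true.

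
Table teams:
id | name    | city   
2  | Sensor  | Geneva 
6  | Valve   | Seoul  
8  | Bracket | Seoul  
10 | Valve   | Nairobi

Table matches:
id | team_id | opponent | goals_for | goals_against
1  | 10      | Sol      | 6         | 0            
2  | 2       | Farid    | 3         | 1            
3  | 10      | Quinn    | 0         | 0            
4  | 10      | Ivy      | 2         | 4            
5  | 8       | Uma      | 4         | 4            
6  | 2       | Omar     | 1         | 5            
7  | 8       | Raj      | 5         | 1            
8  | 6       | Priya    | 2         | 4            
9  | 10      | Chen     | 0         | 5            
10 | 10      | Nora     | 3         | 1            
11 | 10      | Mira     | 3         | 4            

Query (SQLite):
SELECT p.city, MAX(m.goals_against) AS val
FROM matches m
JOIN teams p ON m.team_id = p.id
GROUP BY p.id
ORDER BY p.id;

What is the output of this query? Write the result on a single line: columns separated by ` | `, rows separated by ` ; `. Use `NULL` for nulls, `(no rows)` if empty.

Geneva | 5 ; Seoul | 4 ; Seoul | 4 ; Nairobi | 5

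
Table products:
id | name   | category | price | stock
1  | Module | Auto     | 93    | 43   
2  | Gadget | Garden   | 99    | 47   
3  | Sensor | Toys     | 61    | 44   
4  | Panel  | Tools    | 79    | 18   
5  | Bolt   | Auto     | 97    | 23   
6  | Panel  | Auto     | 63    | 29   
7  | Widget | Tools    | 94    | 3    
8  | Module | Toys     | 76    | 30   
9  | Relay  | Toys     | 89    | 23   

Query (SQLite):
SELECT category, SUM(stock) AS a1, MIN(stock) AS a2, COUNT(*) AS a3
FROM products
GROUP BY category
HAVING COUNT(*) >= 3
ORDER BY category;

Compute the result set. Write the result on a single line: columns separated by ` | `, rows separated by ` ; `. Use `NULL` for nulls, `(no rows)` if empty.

Group products by category.
Per group compute: SUM(stock), MIN(stock), COUNT(*).
HAVING: drop groups with fewer than 3 rows.
  Auto: ids {1, 5, 6} → SUM(stock)=95, MIN(stock)=23, COUNT(*)=3
  Garden: ids {2} → SUM(stock)=47, MIN(stock)=47, COUNT(*)=1
  Tools: ids {4, 7} → SUM(stock)=21, MIN(stock)=3, COUNT(*)=2
  Toys: ids {3, 8, 9} → SUM(stock)=97, MIN(stock)=23, COUNT(*)=3

Auto | 95 | 23 | 3 ; Toys | 97 | 23 | 3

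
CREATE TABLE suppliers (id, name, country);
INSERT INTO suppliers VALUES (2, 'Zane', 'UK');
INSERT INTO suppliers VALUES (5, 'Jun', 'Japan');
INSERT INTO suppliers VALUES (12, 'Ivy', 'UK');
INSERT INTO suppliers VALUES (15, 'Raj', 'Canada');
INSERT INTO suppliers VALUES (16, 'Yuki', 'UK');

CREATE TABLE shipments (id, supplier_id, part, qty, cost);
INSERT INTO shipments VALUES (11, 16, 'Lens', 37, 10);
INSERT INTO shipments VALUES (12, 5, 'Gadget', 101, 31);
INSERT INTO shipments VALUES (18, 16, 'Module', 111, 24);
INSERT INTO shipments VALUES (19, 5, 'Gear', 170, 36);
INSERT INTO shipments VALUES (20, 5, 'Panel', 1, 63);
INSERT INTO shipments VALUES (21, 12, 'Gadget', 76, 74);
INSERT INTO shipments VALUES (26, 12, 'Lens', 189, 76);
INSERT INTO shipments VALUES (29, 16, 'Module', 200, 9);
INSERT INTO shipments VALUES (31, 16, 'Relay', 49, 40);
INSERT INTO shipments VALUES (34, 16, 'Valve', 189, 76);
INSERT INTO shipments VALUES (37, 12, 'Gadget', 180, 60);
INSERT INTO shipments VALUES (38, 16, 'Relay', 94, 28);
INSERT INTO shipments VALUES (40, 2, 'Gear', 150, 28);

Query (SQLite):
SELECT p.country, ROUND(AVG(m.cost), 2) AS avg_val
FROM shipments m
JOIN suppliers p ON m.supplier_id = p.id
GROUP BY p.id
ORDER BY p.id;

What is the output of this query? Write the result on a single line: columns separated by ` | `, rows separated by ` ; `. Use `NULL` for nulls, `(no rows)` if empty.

Join each shipments row to its suppliers via supplier_id.
Group joined rows by suppliers.id; compute ROUND(AVG(m.cost), 2) per group.
  2: ids {40} → ROUND(AVG(m.cost), 2)=28
  5: ids {12, 19, 20} → ROUND(AVG(m.cost), 2)=43.33
  12: ids {21, 26, 37} → ROUND(AVG(m.cost), 2)=70
  16: ids {11, 18, 29, 31, 34, 38} → ROUND(AVG(m.cost), 2)=31.17

UK | 28 ; Japan | 43.33 ; UK | 70 ; UK | 31.17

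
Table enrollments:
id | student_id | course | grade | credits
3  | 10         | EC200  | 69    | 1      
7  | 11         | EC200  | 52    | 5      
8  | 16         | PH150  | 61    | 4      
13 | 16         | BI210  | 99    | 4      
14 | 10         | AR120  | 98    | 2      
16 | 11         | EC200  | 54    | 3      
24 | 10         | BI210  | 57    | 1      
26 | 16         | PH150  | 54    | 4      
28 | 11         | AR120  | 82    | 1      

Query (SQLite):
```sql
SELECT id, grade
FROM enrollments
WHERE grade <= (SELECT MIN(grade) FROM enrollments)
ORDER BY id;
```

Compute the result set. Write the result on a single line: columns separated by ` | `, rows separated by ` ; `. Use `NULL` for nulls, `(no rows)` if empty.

7 | 52

Scalar subquery: MIN(grade) over all enrollments rows = 52.
Keep rows where grade <= that value.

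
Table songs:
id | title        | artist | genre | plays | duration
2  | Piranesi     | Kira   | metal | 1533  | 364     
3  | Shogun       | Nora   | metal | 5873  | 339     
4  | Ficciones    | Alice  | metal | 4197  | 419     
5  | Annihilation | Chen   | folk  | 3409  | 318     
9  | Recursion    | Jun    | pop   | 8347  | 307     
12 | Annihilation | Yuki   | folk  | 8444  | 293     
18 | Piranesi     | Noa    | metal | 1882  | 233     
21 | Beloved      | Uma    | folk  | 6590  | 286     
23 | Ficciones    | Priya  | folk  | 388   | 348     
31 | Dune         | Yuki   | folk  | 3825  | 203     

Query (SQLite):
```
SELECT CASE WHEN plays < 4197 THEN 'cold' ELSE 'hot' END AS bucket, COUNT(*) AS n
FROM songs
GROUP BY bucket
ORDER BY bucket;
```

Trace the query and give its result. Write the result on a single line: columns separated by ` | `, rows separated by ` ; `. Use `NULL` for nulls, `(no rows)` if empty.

Bucket rows by plays < 4197 → 'cold' else 'hot'; count each bucket.

cold | 5 ; hot | 5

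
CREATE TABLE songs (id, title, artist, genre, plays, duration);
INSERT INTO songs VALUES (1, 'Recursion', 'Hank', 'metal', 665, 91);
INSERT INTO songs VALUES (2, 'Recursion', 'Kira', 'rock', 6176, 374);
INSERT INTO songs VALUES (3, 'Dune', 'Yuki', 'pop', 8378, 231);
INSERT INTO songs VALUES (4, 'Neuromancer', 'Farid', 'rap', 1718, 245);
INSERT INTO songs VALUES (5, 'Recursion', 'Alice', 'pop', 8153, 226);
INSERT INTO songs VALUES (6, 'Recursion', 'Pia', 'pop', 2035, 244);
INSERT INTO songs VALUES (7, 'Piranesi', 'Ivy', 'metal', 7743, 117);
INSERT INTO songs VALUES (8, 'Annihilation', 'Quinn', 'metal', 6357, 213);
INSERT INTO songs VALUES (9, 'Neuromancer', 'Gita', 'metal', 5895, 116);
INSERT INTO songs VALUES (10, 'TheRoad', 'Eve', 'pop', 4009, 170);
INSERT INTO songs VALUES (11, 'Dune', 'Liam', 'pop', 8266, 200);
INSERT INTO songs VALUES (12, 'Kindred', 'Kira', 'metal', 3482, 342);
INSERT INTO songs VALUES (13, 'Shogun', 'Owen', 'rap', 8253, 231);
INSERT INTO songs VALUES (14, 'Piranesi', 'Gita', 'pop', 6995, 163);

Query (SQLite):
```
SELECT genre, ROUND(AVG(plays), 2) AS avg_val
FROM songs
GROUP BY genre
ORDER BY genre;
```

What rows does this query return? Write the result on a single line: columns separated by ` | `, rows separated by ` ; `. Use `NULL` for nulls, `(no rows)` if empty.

Partition songs by genre; compute ROUND(AVG(plays), 2) within each group.
  metal: ids {1, 7, 8, 9, 12} → ROUND(AVG(plays), 2)=4828.4
  pop: ids {3, 5, 6, 10, 11, 14} → ROUND(AVG(plays), 2)=6306
  rap: ids {4, 13} → ROUND(AVG(plays), 2)=4985.5
  rock: ids {2} → ROUND(AVG(plays), 2)=6176

metal | 4828.4 ; pop | 6306 ; rap | 4985.5 ; rock | 6176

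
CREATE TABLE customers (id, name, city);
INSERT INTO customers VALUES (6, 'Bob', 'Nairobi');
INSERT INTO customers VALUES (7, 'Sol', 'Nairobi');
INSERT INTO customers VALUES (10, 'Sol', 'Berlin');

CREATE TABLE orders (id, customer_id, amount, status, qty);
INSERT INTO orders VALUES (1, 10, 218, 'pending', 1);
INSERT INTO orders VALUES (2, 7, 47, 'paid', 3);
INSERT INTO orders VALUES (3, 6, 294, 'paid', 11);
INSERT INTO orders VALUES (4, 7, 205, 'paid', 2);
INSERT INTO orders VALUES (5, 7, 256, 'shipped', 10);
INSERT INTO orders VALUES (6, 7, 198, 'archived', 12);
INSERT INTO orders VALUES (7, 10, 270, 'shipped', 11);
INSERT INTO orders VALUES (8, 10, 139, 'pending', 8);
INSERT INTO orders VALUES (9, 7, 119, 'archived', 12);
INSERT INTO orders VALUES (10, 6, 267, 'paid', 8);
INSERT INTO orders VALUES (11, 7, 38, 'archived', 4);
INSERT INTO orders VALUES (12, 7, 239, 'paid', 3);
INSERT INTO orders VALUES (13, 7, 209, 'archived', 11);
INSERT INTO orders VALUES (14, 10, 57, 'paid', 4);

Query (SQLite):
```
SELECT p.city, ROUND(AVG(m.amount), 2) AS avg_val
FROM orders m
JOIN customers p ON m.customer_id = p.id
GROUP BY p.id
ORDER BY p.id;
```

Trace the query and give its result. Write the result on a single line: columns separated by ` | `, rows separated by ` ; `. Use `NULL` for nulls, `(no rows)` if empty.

Join each orders row to its customers via customer_id.
Group joined rows by customers.id; compute ROUND(AVG(m.amount), 2) per group.
  6: ids {3, 10} → ROUND(AVG(m.amount), 2)=280.5
  7: ids {2, 4, 5, 6, 9, 11, 12, 13} → ROUND(AVG(m.amount), 2)=163.88
  10: ids {1, 7, 8, 14} → ROUND(AVG(m.amount), 2)=171

Nairobi | 280.5 ; Nairobi | 163.88 ; Berlin | 171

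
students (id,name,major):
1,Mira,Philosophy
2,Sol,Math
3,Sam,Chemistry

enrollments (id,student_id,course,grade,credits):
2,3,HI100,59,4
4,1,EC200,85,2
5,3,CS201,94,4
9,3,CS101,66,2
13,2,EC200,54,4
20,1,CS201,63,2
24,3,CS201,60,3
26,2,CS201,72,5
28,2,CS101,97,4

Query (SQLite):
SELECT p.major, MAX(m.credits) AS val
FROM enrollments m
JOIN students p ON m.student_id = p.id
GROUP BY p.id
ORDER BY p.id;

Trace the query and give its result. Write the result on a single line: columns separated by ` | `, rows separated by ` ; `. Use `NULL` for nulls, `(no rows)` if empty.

Philosophy | 2 ; Math | 5 ; Chemistry | 4

Join each enrollments row to its students via student_id.
Group joined rows by students.id; compute MAX(m.credits) per group.
  1: ids {4, 20} → MAX(m.credits)=2
  2: ids {13, 26, 28} → MAX(m.credits)=5
  3: ids {2, 5, 9, 24} → MAX(m.credits)=4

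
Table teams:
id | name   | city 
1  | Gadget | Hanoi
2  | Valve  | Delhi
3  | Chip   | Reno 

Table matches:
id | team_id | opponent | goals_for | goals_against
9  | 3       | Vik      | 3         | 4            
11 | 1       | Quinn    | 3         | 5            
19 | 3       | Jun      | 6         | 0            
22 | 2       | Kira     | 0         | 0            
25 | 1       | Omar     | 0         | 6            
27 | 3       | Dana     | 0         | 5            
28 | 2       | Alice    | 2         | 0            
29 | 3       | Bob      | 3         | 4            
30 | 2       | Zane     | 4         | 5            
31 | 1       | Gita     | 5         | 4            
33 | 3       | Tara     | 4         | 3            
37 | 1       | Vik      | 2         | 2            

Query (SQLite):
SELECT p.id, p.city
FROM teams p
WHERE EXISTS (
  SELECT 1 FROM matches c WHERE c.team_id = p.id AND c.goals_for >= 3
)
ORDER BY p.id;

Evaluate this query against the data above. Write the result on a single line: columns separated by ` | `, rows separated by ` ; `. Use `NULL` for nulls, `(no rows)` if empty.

1 | Hanoi ; 2 | Delhi ; 3 | Reno

For each teams row, check whether any matches with matching team_id has goals_for >= 3.
Keep rows where that is true.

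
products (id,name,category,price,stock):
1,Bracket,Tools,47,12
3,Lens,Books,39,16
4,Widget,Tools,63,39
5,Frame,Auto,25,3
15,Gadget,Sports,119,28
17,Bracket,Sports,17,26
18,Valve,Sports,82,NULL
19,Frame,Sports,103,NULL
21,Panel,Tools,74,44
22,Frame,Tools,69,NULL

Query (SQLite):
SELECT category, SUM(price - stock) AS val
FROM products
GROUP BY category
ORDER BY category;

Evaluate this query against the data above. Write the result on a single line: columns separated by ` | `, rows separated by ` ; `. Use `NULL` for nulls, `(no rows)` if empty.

For each row compute price - stock.
Group by category; take SUM of the expression per group.
  Auto: ids {5} → SUM(price - stock)=22
  Books: ids {3} → SUM(price - stock)=23
  Sports: ids {15, 17, 18, 19} → SUM(price - stock)=82
  Tools: ids {1, 4, 21, 22} → SUM(price - stock)=89

Auto | 22 ; Books | 23 ; Sports | 82 ; Tools | 89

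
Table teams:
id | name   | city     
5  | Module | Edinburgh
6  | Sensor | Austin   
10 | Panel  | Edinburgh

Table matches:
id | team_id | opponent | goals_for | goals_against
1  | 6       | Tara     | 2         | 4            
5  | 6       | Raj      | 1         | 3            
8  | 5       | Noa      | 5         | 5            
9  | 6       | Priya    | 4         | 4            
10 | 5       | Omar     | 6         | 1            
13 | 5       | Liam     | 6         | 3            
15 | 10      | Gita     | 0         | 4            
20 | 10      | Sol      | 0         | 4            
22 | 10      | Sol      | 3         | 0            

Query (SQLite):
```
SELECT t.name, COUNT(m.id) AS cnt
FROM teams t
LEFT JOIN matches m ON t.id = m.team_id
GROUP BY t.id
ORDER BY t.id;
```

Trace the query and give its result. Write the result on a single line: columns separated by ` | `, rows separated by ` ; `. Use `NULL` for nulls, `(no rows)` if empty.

Module | 3 ; Sensor | 3 ; Panel | 3

LEFT JOIN keeps every teams row; unmatched ones get NULL for matches columns.
Group by teams.id and compute COUNT(m.id). COUNT(col) of an all-NULL group is 0.
  5: ids {8, 10, 13} → COUNT(m.id)=3
  6: ids {1, 5, 9} → COUNT(m.id)=3
  10: ids {15, 20, 22} → COUNT(m.id)=3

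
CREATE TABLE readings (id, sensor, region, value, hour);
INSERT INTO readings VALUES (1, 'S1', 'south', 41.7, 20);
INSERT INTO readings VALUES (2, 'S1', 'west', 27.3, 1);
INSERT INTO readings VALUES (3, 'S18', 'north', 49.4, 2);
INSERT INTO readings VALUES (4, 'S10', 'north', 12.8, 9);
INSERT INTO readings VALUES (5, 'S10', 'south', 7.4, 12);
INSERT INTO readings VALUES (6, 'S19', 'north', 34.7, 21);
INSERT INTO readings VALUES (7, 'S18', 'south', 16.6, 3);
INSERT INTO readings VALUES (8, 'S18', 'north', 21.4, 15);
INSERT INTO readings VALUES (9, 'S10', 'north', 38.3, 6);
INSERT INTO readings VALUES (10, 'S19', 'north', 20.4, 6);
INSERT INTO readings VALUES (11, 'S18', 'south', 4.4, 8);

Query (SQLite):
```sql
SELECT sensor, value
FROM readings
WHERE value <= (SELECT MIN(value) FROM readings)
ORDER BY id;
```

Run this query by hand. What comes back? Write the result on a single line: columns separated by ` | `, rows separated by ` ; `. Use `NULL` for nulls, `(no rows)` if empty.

Scalar subquery: MIN(value) over all readings rows = 4.4.
Keep rows where value <= that value.

S18 | 4.4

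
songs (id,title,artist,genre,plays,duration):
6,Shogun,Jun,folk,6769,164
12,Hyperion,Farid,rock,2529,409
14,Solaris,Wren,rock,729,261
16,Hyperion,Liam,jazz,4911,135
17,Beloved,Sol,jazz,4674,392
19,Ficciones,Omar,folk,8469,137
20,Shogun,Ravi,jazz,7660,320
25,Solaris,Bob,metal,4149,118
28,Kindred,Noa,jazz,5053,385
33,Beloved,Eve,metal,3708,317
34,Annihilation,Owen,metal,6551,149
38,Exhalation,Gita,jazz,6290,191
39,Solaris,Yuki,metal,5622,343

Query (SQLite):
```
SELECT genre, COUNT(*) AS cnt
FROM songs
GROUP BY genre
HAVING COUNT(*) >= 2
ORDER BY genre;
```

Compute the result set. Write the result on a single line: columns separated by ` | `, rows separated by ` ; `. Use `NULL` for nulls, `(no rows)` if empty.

folk | 2 ; jazz | 5 ; metal | 4 ; rock | 2

Partition songs by genre; compute COUNT(*) within each group.
HAVING: keep groups with count ≥ 2.
  folk: ids {6, 19} → COUNT(*)=2
  jazz: ids {16, 17, 20, 28, 38} → COUNT(*)=5
  metal: ids {25, 33, 34, 39} → COUNT(*)=4
  rock: ids {12, 14} → COUNT(*)=2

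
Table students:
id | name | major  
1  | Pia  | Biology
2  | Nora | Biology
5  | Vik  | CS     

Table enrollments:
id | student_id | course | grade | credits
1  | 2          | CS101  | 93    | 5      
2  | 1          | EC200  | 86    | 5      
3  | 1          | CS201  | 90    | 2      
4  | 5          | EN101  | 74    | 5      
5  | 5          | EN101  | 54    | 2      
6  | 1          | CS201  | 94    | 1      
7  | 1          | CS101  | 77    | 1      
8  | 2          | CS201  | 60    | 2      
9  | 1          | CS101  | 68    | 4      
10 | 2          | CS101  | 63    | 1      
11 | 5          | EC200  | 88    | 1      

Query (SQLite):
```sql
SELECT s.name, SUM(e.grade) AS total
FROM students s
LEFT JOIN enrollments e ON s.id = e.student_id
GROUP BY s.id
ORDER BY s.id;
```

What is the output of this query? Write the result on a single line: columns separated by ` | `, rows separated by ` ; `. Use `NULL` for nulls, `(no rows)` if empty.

Pia | 415 ; Nora | 216 ; Vik | 216

LEFT JOIN keeps every students row; unmatched ones get NULL for enrollments columns.
Group by students.id and compute SUM(e.grade). SUM over an all-NULL group is NULL.
  1: ids {2, 3, 6, 7, 9} → SUM(e.grade)=415
  2: ids {1, 8, 10} → SUM(e.grade)=216
  5: ids {4, 5, 11} → SUM(e.grade)=216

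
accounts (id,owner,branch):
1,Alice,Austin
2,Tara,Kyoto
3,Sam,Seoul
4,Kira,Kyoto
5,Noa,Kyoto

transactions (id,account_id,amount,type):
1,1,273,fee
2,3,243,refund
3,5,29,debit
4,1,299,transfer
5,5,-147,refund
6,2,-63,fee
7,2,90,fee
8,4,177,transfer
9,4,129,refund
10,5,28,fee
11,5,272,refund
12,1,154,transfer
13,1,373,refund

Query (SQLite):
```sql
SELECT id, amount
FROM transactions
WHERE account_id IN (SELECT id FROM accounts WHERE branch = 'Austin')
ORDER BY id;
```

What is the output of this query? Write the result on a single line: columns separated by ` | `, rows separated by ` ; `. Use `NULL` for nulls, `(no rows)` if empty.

1 | 273 ; 4 | 299 ; 12 | 154 ; 13 | 373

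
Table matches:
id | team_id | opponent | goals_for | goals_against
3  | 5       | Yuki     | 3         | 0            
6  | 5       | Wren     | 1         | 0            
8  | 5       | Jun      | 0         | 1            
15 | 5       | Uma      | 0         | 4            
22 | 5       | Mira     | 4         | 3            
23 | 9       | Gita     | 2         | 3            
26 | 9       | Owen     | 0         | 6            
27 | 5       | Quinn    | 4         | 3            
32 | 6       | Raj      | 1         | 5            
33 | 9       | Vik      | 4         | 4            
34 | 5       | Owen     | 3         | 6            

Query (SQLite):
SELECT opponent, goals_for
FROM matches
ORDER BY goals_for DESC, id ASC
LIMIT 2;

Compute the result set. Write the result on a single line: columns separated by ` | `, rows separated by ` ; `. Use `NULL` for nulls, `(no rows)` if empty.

Mira | 4 ; Quinn | 4

Sort by goals_for desc, tiebreak id asc: (4, id=22), (4, id=27), (4, id=33), (3, id=3), (3, id=34) …. Take first 2.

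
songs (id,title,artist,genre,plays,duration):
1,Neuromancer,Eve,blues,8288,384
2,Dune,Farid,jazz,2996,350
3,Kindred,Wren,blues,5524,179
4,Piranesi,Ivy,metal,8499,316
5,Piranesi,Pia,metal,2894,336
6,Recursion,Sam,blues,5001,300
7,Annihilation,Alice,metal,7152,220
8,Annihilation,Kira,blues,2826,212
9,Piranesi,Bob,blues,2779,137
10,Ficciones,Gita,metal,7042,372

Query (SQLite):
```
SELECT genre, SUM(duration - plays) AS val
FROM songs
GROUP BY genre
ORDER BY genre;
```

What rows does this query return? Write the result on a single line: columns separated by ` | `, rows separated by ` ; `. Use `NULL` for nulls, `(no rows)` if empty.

blues | -23206 ; jazz | -2646 ; metal | -24343

For each row compute duration - plays.
Group by genre; take SUM of the expression per group.
  blues: ids {1, 3, 6, 8, 9} → SUM(duration - plays)=-23206
  jazz: ids {2} → SUM(duration - plays)=-2646
  metal: ids {4, 5, 7, 10} → SUM(duration - plays)=-24343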